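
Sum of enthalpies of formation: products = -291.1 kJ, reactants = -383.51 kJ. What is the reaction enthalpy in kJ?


dH_rxn = sum(dH_f products) - sum(dH_f reactants)
dH_rxn = -291.1 - (-383.51)
dH_rxn = 92.41 kJ:

92.41 kJ


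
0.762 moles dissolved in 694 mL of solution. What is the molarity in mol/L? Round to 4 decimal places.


Convert volume to liters: V_L = V_mL / 1000.
V_L = 694 / 1000 = 0.694 L
M = n / V_L = 0.762 / 0.694
M = 1.09798271 mol/L, rounded to 4 dp:

1.0980 mol/L


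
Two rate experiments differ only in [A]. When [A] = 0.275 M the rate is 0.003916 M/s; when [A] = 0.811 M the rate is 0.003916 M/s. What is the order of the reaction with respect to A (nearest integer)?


Rate is proportional to [A]^n, so rate2/rate1 = ([A]2/[A]1)^n. Take logs to solve for n.
rate2/rate1 = 0.003916 / 0.003916 = 1.0
[A]2/[A]1 = 0.811 / 0.275 = 2.9491
n = ln(1.0) / ln(2.9491) = 0.0
Nearest integer order:

0


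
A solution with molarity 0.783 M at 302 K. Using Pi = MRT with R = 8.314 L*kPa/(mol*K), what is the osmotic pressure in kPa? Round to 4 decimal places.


Osmotic pressure (van't Hoff): Pi = M*R*T.
RT = 8.314 * 302 = 2510.828
Pi = 0.783 * 2510.828
Pi = 1965.978324 kPa, rounded to 4 dp:

1965.9783 kPa


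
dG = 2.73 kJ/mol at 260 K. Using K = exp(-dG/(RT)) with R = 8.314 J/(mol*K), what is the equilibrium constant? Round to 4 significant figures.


dG is in kJ/mol; multiply by 1000 to match R in J/(mol*K).
RT = 8.314 * 260 = 2161.64 J/mol
exponent = -dG*1000 / (RT) = -(2.73*1000) / 2161.64 = -1.26293
K = exp(-1.26293)
K = 0.28282414, rounded to 4 significant figures:

0.2828


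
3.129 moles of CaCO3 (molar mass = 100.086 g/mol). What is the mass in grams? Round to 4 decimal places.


mass = n * M
mass = 3.129 * 100.086
mass = 313.169094 g, rounded to 4 dp:

313.1691 g


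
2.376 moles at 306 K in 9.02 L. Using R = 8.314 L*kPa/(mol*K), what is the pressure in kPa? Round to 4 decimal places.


PV = nRT, solve for P = nRT / V.
nRT = 2.376 * 8.314 * 306 = 6044.7436
P = 6044.7436 / 9.02
P = 670.14895787 kPa, rounded to 4 dp:

670.1490 kPa


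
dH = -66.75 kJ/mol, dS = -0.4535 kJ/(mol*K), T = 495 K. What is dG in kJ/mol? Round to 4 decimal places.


Gibbs: dG = dH - T*dS (consistent units, dS already in kJ/(mol*K)).
T*dS = 495 * -0.4535 = -224.4825
dG = -66.75 - (-224.4825)
dG = 157.7325 kJ/mol, rounded to 4 dp:

157.7325 kJ/mol


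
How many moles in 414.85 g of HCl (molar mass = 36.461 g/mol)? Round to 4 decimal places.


n = mass / M
n = 414.85 / 36.461
n = 11.37791064 mol, rounded to 4 dp:

11.3779 mol


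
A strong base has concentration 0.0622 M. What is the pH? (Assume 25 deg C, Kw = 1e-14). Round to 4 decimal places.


A strong base dissociates completely, so [OH-] equals the given concentration.
pOH = -log10([OH-]) = -log10(0.0622) = 1.20621
pH = 14 - pOH = 14 - 1.20621
pH = 12.79379, rounded to 4 dp:

12.7938


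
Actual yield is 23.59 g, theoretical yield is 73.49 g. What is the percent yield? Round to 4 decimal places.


% yield = 100 * actual / theoretical
% yield = 100 * 23.59 / 73.49
% yield = 32.09960539 %, rounded to 4 dp:

32.0996 %


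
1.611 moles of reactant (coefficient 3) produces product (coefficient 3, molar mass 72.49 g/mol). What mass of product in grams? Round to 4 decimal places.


Use the coefficient ratio to convert reactant moles to product moles, then multiply by the product's molar mass.
moles_P = moles_R * (coeff_P / coeff_R) = 1.611 * (3/3) = 1.611
mass_P = moles_P * M_P = 1.611 * 72.49
mass_P = 116.78139 g, rounded to 4 dp:

116.7814 g


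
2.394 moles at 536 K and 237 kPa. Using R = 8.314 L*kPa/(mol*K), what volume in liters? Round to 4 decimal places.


PV = nRT, solve for V = nRT / P.
nRT = 2.394 * 8.314 * 536 = 10668.3918
V = 10668.3918 / 237
V = 45.01431139 L, rounded to 4 dp:

45.0143 L


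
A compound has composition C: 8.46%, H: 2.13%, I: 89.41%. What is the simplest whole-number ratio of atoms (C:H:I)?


Assume 100 g of compound, divide each mass% by atomic mass to get moles, then normalize by the smallest to get a raw atom ratio.
Moles per 100 g: C: 8.46/12.011 = 0.7044, H: 2.13/1.008 = 2.1131, I: 89.41/126.904 = 0.7045
Raw ratio (divide by min = 0.7044): C: 1.0, H: 3.0, I: 1.0
Multiply by 1 to clear fractions: C: 1.0 ~= 1, H: 3.0 ~= 3, I: 1.0 ~= 1
Reduce by GCD to get the simplest whole-number ratio:

1:3:1


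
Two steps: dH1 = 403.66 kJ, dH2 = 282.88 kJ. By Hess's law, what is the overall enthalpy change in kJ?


Hess's law: enthalpy is a state function, so add the step enthalpies.
dH_total = dH1 + dH2 = 403.66 + (282.88)
dH_total = 686.54 kJ:

686.54 kJ


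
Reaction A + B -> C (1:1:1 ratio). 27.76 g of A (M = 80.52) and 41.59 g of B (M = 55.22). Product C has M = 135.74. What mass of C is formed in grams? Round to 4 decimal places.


Find moles of each reactant; the smaller value is the limiting reagent in a 1:1:1 reaction, so moles_C equals moles of the limiter.
n_A = mass_A / M_A = 27.76 / 80.52 = 0.344759 mol
n_B = mass_B / M_B = 41.59 / 55.22 = 0.753169 mol
Limiting reagent: A (smaller), n_limiting = 0.344759 mol
mass_C = n_limiting * M_C = 0.344759 * 135.74
mass_C = 46.79758666 g, rounded to 4 dp:

46.7976 g


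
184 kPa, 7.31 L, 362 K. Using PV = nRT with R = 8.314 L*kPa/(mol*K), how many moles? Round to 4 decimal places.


PV = nRT, solve for n = PV / (RT).
PV = 184 * 7.31 = 1345.04
RT = 8.314 * 362 = 3009.668
n = 1345.04 / 3009.668
n = 0.44690644 mol, rounded to 4 dp:

0.4469 mol


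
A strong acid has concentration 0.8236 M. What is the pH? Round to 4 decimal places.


A strong acid dissociates completely, so [H+] equals the given concentration.
pH = -log10([H+]) = -log10(0.8236)
pH = 0.08428366, rounded to 4 dp:

0.0843


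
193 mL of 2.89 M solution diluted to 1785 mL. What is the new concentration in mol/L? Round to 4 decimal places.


Dilution: M1*V1 = M2*V2, solve for M2.
M2 = M1*V1 / V2
M2 = 2.89 * 193 / 1785
M2 = 557.77 / 1785
M2 = 0.31247619 mol/L, rounded to 4 dp:

0.3125 mol/L


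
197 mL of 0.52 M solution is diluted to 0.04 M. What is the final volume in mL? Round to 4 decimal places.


Dilution: M1*V1 = M2*V2, solve for V2.
V2 = M1*V1 / M2
V2 = 0.52 * 197 / 0.04
V2 = 102.44 / 0.04
V2 = 2561.0 mL, rounded to 4 dp:

2561.0000 mL


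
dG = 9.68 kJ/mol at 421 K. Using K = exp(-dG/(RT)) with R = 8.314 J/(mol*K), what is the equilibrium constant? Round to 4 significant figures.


dG is in kJ/mol; multiply by 1000 to match R in J/(mol*K).
RT = 8.314 * 421 = 3500.194 J/mol
exponent = -dG*1000 / (RT) = -(9.68*1000) / 3500.194 = -2.76556099
K = exp(-2.76556099)
K = 0.06294078, rounded to 4 significant figures:

0.06294


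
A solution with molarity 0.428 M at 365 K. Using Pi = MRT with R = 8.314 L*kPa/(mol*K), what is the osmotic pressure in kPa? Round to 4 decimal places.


Osmotic pressure (van't Hoff): Pi = M*R*T.
RT = 8.314 * 365 = 3034.61
Pi = 0.428 * 3034.61
Pi = 1298.81308 kPa, rounded to 4 dp:

1298.8131 kPa


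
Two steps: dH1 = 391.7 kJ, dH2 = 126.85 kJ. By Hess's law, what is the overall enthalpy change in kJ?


Hess's law: enthalpy is a state function, so add the step enthalpies.
dH_total = dH1 + dH2 = 391.7 + (126.85)
dH_total = 518.55 kJ:

518.55 kJ


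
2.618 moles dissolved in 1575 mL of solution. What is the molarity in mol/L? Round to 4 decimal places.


Convert volume to liters: V_L = V_mL / 1000.
V_L = 1575 / 1000 = 1.575 L
M = n / V_L = 2.618 / 1.575
M = 1.66222222 mol/L, rounded to 4 dp:

1.6622 mol/L


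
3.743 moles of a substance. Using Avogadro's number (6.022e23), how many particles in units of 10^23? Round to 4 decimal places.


N = n * NA, then divide by 1e23 for the requested units.
N / 1e23 = n * 6.022
N / 1e23 = 3.743 * 6.022
N / 1e23 = 22.540346, rounded to 4 dp:

22.5403


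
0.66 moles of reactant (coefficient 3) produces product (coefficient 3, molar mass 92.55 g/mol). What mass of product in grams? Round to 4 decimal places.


Use the coefficient ratio to convert reactant moles to product moles, then multiply by the product's molar mass.
moles_P = moles_R * (coeff_P / coeff_R) = 0.66 * (3/3) = 0.66
mass_P = moles_P * M_P = 0.66 * 92.55
mass_P = 61.083 g, rounded to 4 dp:

61.0830 g


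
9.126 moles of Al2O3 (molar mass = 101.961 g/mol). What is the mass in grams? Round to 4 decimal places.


mass = n * M
mass = 9.126 * 101.961
mass = 930.496086 g, rounded to 4 dp:

930.4961 g


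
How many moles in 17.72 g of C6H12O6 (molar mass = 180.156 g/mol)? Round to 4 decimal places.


n = mass / M
n = 17.72 / 180.156
n = 0.0983592 mol, rounded to 4 dp:

0.0984 mol


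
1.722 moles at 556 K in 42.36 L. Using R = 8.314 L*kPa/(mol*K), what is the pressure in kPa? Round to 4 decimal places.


PV = nRT, solve for P = nRT / V.
nRT = 1.722 * 8.314 * 556 = 7960.0896
P = 7960.0896 / 42.36
P = 187.91524079 kPa, rounded to 4 dp:

187.9152 kPa


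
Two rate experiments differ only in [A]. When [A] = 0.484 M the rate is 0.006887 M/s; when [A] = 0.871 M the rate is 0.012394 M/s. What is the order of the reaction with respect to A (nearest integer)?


Rate is proportional to [A]^n, so rate2/rate1 = ([A]2/[A]1)^n. Take logs to solve for n.
rate2/rate1 = 0.012394 / 0.006887 = 1.7996
[A]2/[A]1 = 0.871 / 0.484 = 1.7996
n = ln(1.7996) / ln(1.7996) = 1.0
Nearest integer order:

1


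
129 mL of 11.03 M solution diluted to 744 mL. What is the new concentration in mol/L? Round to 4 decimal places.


Dilution: M1*V1 = M2*V2, solve for M2.
M2 = M1*V1 / V2
M2 = 11.03 * 129 / 744
M2 = 1422.87 / 744
M2 = 1.91245968 mol/L, rounded to 4 dp:

1.9125 mol/L


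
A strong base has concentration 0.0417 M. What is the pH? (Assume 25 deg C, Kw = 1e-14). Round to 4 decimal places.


A strong base dissociates completely, so [OH-] equals the given concentration.
pOH = -log10([OH-]) = -log10(0.0417) = 1.379864
pH = 14 - pOH = 14 - 1.379864
pH = 12.620136, rounded to 4 dp:

12.6201


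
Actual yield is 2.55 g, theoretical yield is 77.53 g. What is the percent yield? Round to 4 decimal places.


% yield = 100 * actual / theoretical
% yield = 100 * 2.55 / 77.53
% yield = 3.2890494 %, rounded to 4 dp:

3.2890 %


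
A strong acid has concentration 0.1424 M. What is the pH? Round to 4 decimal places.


A strong acid dissociates completely, so [H+] equals the given concentration.
pH = -log10([H+]) = -log10(0.1424)
pH = 0.84649001, rounded to 4 dp:

0.8465


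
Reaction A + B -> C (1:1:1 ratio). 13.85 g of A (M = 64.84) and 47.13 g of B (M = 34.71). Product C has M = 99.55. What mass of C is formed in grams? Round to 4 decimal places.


Find moles of each reactant; the smaller value is the limiting reagent in a 1:1:1 reaction, so moles_C equals moles of the limiter.
n_A = mass_A / M_A = 13.85 / 64.84 = 0.213603 mol
n_B = mass_B / M_B = 47.13 / 34.71 = 1.357822 mol
Limiting reagent: A (smaller), n_limiting = 0.213603 mol
mass_C = n_limiting * M_C = 0.213603 * 99.55
mass_C = 21.26417865 g, rounded to 4 dp:

21.2642 g


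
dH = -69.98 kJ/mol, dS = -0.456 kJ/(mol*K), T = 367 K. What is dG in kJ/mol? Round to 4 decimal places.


Gibbs: dG = dH - T*dS (consistent units, dS already in kJ/(mol*K)).
T*dS = 367 * -0.456 = -167.352
dG = -69.98 - (-167.352)
dG = 97.372 kJ/mol, rounded to 4 dp:

97.3720 kJ/mol


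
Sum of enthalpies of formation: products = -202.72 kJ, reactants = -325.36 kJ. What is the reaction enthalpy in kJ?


dH_rxn = sum(dH_f products) - sum(dH_f reactants)
dH_rxn = -202.72 - (-325.36)
dH_rxn = 122.64 kJ:

122.64 kJ


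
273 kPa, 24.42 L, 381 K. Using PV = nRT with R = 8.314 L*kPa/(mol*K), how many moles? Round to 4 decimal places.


PV = nRT, solve for n = PV / (RT).
PV = 273 * 24.42 = 6666.66
RT = 8.314 * 381 = 3167.634
n = 6666.66 / 3167.634
n = 2.10461815 mol, rounded to 4 dp:

2.1046 mol


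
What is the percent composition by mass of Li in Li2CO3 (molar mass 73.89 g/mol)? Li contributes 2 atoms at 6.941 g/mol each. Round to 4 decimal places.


pct = 100 * (n_elem * M_elem) / M_total
mass_contribution = 2 * 6.941 = 13.882 g/mol
pct = 100 * 13.882 / 73.89
pct = 18.78738666 %, rounded to 4 dp:

18.7874 %


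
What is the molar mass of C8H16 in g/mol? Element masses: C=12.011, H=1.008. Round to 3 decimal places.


M = sum(count * atomic_mass) over atoms.
M = 8*12.011 + 16*1.008
M = 96.088 + 16.128
M = 112.216 g/mol, rounded to 3 dp:

112.216 g/mol


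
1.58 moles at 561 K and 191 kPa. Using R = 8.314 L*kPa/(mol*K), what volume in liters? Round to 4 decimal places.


PV = nRT, solve for V = nRT / P.
nRT = 1.58 * 8.314 * 561 = 7369.3633
V = 7369.3633 / 191
V = 38.58305393 L, rounded to 4 dp:

38.5831 L


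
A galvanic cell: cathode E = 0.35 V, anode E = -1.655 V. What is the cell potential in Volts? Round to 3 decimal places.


Standard cell potential: E_cell = E_cathode - E_anode.
E_cell = 0.35 - (-1.655)
E_cell = 2.005 V, rounded to 3 dp:

2.005 V


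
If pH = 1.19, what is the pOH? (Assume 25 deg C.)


At 25 deg C, pH + pOH = 14.
pOH = 14 - pH = 14 - 1.19
pOH = 12.81:

12.81


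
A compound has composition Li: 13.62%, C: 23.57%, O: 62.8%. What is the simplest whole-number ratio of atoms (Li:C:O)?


Assume 100 g of compound, divide each mass% by atomic mass to get moles, then normalize by the smallest to get a raw atom ratio.
Moles per 100 g: Li: 13.62/6.941 = 1.9623, C: 23.57/12.011 = 1.9624, O: 62.8/15.999 = 3.9252
Raw ratio (divide by min = 1.9623): Li: 1.0, C: 1.0, O: 2.0
Multiply by 1 to clear fractions: Li: 1.0 ~= 1, C: 1.0 ~= 1, O: 2.0 ~= 2
Reduce by GCD to get the simplest whole-number ratio:

1:1:2


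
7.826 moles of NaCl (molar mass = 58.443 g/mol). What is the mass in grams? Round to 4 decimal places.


mass = n * M
mass = 7.826 * 58.443
mass = 457.374918 g, rounded to 4 dp:

457.3749 g


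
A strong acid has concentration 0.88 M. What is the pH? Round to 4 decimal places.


A strong acid dissociates completely, so [H+] equals the given concentration.
pH = -log10([H+]) = -log10(0.88)
pH = 0.05551733, rounded to 4 dp:

0.0555


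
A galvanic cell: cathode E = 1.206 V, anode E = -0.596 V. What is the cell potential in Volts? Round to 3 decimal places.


Standard cell potential: E_cell = E_cathode - E_anode.
E_cell = 1.206 - (-0.596)
E_cell = 1.802 V, rounded to 3 dp:

1.802 V


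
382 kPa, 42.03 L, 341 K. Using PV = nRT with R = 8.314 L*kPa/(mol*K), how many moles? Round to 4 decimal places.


PV = nRT, solve for n = PV / (RT).
PV = 382 * 42.03 = 16055.46
RT = 8.314 * 341 = 2835.074
n = 16055.46 / 2835.074
n = 5.66315377 mol, rounded to 4 dp:

5.6632 mol


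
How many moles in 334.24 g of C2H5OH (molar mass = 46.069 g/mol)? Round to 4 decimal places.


n = mass / M
n = 334.24 / 46.069
n = 7.25520415 mol, rounded to 4 dp:

7.2552 mol


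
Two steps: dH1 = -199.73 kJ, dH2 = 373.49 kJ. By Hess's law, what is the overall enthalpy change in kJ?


Hess's law: enthalpy is a state function, so add the step enthalpies.
dH_total = dH1 + dH2 = -199.73 + (373.49)
dH_total = 173.76 kJ:

173.76 kJ


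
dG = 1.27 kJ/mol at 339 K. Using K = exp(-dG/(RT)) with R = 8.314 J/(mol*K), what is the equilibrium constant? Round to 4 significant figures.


dG is in kJ/mol; multiply by 1000 to match R in J/(mol*K).
RT = 8.314 * 339 = 2818.446 J/mol
exponent = -dG*1000 / (RT) = -(1.27*1000) / 2818.446 = -0.45060292
K = exp(-0.45060292)
K = 0.63724383, rounded to 4 significant figures:

0.6372


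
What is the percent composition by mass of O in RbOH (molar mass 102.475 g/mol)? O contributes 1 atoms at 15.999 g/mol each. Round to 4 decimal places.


pct = 100 * (n_elem * M_elem) / M_total
mass_contribution = 1 * 15.999 = 15.999 g/mol
pct = 100 * 15.999 / 102.475
pct = 15.61258844 %, rounded to 4 dp:

15.6126 %


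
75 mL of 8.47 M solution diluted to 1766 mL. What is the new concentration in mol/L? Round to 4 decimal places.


Dilution: M1*V1 = M2*V2, solve for M2.
M2 = M1*V1 / V2
M2 = 8.47 * 75 / 1766
M2 = 635.25 / 1766
M2 = 0.35971121 mol/L, rounded to 4 dp:

0.3597 mol/L


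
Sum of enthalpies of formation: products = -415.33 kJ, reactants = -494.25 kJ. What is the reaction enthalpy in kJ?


dH_rxn = sum(dH_f products) - sum(dH_f reactants)
dH_rxn = -415.33 - (-494.25)
dH_rxn = 78.92 kJ:

78.92 kJ


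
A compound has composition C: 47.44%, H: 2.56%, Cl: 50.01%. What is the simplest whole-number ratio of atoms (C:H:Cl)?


Assume 100 g of compound, divide each mass% by atomic mass to get moles, then normalize by the smallest to get a raw atom ratio.
Moles per 100 g: C: 47.44/12.011 = 3.9497, H: 2.56/1.008 = 2.5397, Cl: 50.01/35.453 = 1.4106
Raw ratio (divide by min = 1.4106): C: 2.8, H: 1.8, Cl: 1.0
Multiply by 5 to clear fractions: C: 14.0 ~= 14, H: 9.002 ~= 9, Cl: 5.0 ~= 5
Reduce by GCD to get the simplest whole-number ratio:

14:9:5


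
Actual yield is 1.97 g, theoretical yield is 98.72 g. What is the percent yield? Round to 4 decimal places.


% yield = 100 * actual / theoretical
% yield = 100 * 1.97 / 98.72
% yield = 1.99554295 %, rounded to 4 dp:

1.9955 %


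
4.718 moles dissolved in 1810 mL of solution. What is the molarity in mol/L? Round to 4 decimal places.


Convert volume to liters: V_L = V_mL / 1000.
V_L = 1810 / 1000 = 1.81 L
M = n / V_L = 4.718 / 1.81
M = 2.60662983 mol/L, rounded to 4 dp:

2.6066 mol/L


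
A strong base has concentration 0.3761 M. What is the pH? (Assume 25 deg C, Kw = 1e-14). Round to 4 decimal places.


A strong base dissociates completely, so [OH-] equals the given concentration.
pOH = -log10([OH-]) = -log10(0.3761) = 0.424697
pH = 14 - pOH = 14 - 0.424697
pH = 13.575303, rounded to 4 dp:

13.5753


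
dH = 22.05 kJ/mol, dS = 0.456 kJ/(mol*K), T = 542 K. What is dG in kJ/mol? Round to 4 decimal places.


Gibbs: dG = dH - T*dS (consistent units, dS already in kJ/(mol*K)).
T*dS = 542 * 0.456 = 247.152
dG = 22.05 - (247.152)
dG = -225.102 kJ/mol, rounded to 4 dp:

-225.1020 kJ/mol


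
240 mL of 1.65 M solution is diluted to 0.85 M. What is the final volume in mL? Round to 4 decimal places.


Dilution: M1*V1 = M2*V2, solve for V2.
V2 = M1*V1 / M2
V2 = 1.65 * 240 / 0.85
V2 = 396.0 / 0.85
V2 = 465.88235294 mL, rounded to 4 dp:

465.8824 mL


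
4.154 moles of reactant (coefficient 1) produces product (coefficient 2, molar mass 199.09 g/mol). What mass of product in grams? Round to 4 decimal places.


Use the coefficient ratio to convert reactant moles to product moles, then multiply by the product's molar mass.
moles_P = moles_R * (coeff_P / coeff_R) = 4.154 * (2/1) = 8.308
mass_P = moles_P * M_P = 8.308 * 199.09
mass_P = 1654.03972 g, rounded to 4 dp:

1654.0397 g


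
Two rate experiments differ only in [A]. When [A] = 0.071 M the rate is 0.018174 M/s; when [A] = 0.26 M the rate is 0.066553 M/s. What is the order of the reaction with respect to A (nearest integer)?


Rate is proportional to [A]^n, so rate2/rate1 = ([A]2/[A]1)^n. Take logs to solve for n.
rate2/rate1 = 0.066553 / 0.018174 = 3.662
[A]2/[A]1 = 0.26 / 0.071 = 3.662
n = ln(3.662) / ln(3.662) = 1.0
Nearest integer order:

1


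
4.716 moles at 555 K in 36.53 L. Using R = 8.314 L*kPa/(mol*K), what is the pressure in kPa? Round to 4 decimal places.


PV = nRT, solve for P = nRT / V.
nRT = 4.716 * 8.314 * 555 = 21760.8973
P = 21760.8973 / 36.53
P = 595.69935122 kPa, rounded to 4 dp:

595.6994 kPa


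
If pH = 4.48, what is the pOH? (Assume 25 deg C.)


At 25 deg C, pH + pOH = 14.
pOH = 14 - pH = 14 - 4.48
pOH = 9.52:

9.52


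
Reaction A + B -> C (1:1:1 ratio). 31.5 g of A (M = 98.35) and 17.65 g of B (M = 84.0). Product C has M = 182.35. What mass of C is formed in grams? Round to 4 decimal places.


Find moles of each reactant; the smaller value is the limiting reagent in a 1:1:1 reaction, so moles_C equals moles of the limiter.
n_A = mass_A / M_A = 31.5 / 98.35 = 0.320285 mol
n_B = mass_B / M_B = 17.65 / 84.0 = 0.210119 mol
Limiting reagent: B (smaller), n_limiting = 0.210119 mol
mass_C = n_limiting * M_C = 0.210119 * 182.35
mass_C = 38.31519965 g, rounded to 4 dp:

38.3152 g


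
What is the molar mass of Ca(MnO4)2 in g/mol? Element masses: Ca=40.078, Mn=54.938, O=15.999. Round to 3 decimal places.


M = sum(count * atomic_mass) over atoms.
M = 1*40.078 + 2*54.938 + 8*15.999
M = 40.078 + 109.876 + 127.992
M = 277.946 g/mol, rounded to 3 dp:

277.946 g/mol


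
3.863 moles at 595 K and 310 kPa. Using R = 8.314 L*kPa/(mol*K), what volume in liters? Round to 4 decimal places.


PV = nRT, solve for V = nRT / P.
nRT = 3.863 * 8.314 * 595 = 19109.6043
V = 19109.6043 / 310
V = 61.64388484 L, rounded to 4 dp:

61.6439 L


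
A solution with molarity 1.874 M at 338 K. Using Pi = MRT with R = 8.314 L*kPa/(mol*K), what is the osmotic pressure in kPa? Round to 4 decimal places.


Osmotic pressure (van't Hoff): Pi = M*R*T.
RT = 8.314 * 338 = 2810.132
Pi = 1.874 * 2810.132
Pi = 5266.187368 kPa, rounded to 4 dp:

5266.1874 kPa


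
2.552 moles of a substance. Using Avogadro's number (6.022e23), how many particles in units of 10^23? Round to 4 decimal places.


N = n * NA, then divide by 1e23 for the requested units.
N / 1e23 = n * 6.022
N / 1e23 = 2.552 * 6.022
N / 1e23 = 15.368144, rounded to 4 dp:

15.3681


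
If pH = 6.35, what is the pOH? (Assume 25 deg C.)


At 25 deg C, pH + pOH = 14.
pOH = 14 - pH = 14 - 6.35
pOH = 7.65:

7.65


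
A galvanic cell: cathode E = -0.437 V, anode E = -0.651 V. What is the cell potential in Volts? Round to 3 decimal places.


Standard cell potential: E_cell = E_cathode - E_anode.
E_cell = -0.437 - (-0.651)
E_cell = 0.214 V, rounded to 3 dp:

0.214 V


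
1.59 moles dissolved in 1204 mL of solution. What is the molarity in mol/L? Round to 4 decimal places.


Convert volume to liters: V_L = V_mL / 1000.
V_L = 1204 / 1000 = 1.204 L
M = n / V_L = 1.59 / 1.204
M = 1.32059801 mol/L, rounded to 4 dp:

1.3206 mol/L


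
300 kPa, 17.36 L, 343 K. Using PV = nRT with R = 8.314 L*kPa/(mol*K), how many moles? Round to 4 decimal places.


PV = nRT, solve for n = PV / (RT).
PV = 300 * 17.36 = 5208.0
RT = 8.314 * 343 = 2851.702
n = 5208.0 / 2851.702
n = 1.82627778 mol, rounded to 4 dp:

1.8263 mol


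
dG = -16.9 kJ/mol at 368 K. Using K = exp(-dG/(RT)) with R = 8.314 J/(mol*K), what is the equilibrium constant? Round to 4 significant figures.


dG is in kJ/mol; multiply by 1000 to match R in J/(mol*K).
RT = 8.314 * 368 = 3059.552 J/mol
exponent = -dG*1000 / (RT) = -(-16.9*1000) / 3059.552 = 5.52368451
K = exp(5.52368451)
K = 250.55652, rounded to 4 significant figures:

250.6


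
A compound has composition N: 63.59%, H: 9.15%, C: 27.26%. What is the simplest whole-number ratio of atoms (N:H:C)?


Assume 100 g of compound, divide each mass% by atomic mass to get moles, then normalize by the smallest to get a raw atom ratio.
Moles per 100 g: N: 63.59/14.007 = 4.5399, H: 9.15/1.008 = 9.0774, C: 27.26/12.011 = 2.2696
Raw ratio (divide by min = 2.2696): N: 2.0, H: 4.0, C: 1.0
Multiply by 1 to clear fractions: N: 2.0 ~= 2, H: 4.0 ~= 4, C: 1.0 ~= 1
Reduce by GCD to get the simplest whole-number ratio:

2:4:1


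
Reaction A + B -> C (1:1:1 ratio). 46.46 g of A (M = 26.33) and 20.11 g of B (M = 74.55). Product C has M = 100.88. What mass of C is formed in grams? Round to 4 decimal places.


Find moles of each reactant; the smaller value is the limiting reagent in a 1:1:1 reaction, so moles_C equals moles of the limiter.
n_A = mass_A / M_A = 46.46 / 26.33 = 1.764527 mol
n_B = mass_B / M_B = 20.11 / 74.55 = 0.269752 mol
Limiting reagent: B (smaller), n_limiting = 0.269752 mol
mass_C = n_limiting * M_C = 0.269752 * 100.88
mass_C = 27.21258176 g, rounded to 4 dp:

27.2126 g


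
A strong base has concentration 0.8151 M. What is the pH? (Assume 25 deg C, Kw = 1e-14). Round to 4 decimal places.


A strong base dissociates completely, so [OH-] equals the given concentration.
pOH = -log10([OH-]) = -log10(0.8151) = 0.088789
pH = 14 - pOH = 14 - 0.088789
pH = 13.911211, rounded to 4 dp:

13.9112


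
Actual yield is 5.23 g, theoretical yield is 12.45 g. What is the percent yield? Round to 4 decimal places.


% yield = 100 * actual / theoretical
% yield = 100 * 5.23 / 12.45
% yield = 42.00803213 %, rounded to 4 dp:

42.0080 %


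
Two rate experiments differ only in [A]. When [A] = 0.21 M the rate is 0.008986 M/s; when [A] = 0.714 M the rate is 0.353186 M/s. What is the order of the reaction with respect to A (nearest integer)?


Rate is proportional to [A]^n, so rate2/rate1 = ([A]2/[A]1)^n. Take logs to solve for n.
rate2/rate1 = 0.353186 / 0.008986 = 39.304
[A]2/[A]1 = 0.714 / 0.21 = 3.4
n = ln(39.304) / ln(3.4) = 3.0
Nearest integer order:

3


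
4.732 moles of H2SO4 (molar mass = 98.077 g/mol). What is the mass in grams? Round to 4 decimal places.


mass = n * M
mass = 4.732 * 98.077
mass = 464.100364 g, rounded to 4 dp:

464.1004 g


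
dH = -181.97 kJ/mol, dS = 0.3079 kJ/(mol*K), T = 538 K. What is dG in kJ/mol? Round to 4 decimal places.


Gibbs: dG = dH - T*dS (consistent units, dS already in kJ/(mol*K)).
T*dS = 538 * 0.3079 = 165.6502
dG = -181.97 - (165.6502)
dG = -347.6202 kJ/mol, rounded to 4 dp:

-347.6202 kJ/mol


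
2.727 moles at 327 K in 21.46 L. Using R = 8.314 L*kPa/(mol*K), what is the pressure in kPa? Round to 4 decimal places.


PV = nRT, solve for P = nRT / V.
nRT = 2.727 * 8.314 * 327 = 7413.8349
P = 7413.8349 / 21.46
P = 345.47226934 kPa, rounded to 4 dp:

345.4723 kPa


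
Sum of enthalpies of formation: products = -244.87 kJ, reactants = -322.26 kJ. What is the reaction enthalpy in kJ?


dH_rxn = sum(dH_f products) - sum(dH_f reactants)
dH_rxn = -244.87 - (-322.26)
dH_rxn = 77.39 kJ:

77.39 kJ


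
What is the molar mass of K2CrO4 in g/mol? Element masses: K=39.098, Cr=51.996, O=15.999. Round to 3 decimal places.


M = sum(count * atomic_mass) over atoms.
M = 2*39.098 + 1*51.996 + 4*15.999
M = 78.196 + 51.996 + 63.996
M = 194.188 g/mol, rounded to 3 dp:

194.188 g/mol


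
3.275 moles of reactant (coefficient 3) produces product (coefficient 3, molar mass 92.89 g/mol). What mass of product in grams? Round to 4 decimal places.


Use the coefficient ratio to convert reactant moles to product moles, then multiply by the product's molar mass.
moles_P = moles_R * (coeff_P / coeff_R) = 3.275 * (3/3) = 3.275
mass_P = moles_P * M_P = 3.275 * 92.89
mass_P = 304.21475 g, rounded to 4 dp:

304.2148 g


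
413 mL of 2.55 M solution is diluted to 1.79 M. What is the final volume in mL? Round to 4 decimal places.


Dilution: M1*V1 = M2*V2, solve for V2.
V2 = M1*V1 / M2
V2 = 2.55 * 413 / 1.79
V2 = 1053.15 / 1.79
V2 = 588.35195531 mL, rounded to 4 dp:

588.3520 mL


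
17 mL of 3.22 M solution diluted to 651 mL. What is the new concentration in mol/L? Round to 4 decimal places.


Dilution: M1*V1 = M2*V2, solve for M2.
M2 = M1*V1 / V2
M2 = 3.22 * 17 / 651
M2 = 54.74 / 651
M2 = 0.08408602 mol/L, rounded to 4 dp:

0.0841 mol/L


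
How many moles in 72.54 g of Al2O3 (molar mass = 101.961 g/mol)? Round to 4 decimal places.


n = mass / M
n = 72.54 / 101.961
n = 0.7114485 mol, rounded to 4 dp:

0.7114 mol


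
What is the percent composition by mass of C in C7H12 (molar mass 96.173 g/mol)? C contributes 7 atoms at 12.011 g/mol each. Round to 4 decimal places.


pct = 100 * (n_elem * M_elem) / M_total
mass_contribution = 7 * 12.011 = 84.077 g/mol
pct = 100 * 84.077 / 96.173
pct = 87.42266541 %, rounded to 4 dp:

87.4227 %


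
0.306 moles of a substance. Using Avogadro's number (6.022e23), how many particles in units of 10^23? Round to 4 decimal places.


N = n * NA, then divide by 1e23 for the requested units.
N / 1e23 = n * 6.022
N / 1e23 = 0.306 * 6.022
N / 1e23 = 1.842732, rounded to 4 dp:

1.8427


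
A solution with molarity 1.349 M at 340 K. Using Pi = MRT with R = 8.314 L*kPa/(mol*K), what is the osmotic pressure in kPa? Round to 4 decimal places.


Osmotic pressure (van't Hoff): Pi = M*R*T.
RT = 8.314 * 340 = 2826.76
Pi = 1.349 * 2826.76
Pi = 3813.29924 kPa, rounded to 4 dp:

3813.2992 kPa


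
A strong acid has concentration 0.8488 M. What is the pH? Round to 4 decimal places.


A strong acid dissociates completely, so [H+] equals the given concentration.
pH = -log10([H+]) = -log10(0.8488)
pH = 0.07119463, rounded to 4 dp:

0.0712


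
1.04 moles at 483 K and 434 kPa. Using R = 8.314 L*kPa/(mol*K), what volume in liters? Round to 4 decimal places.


PV = nRT, solve for V = nRT / P.
nRT = 1.04 * 8.314 * 483 = 4176.2885
V = 4176.2885 / 434
V = 9.62278456 L, rounded to 4 dp:

9.6228 L


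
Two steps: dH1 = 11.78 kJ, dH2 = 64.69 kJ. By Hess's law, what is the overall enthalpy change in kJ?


Hess's law: enthalpy is a state function, so add the step enthalpies.
dH_total = dH1 + dH2 = 11.78 + (64.69)
dH_total = 76.47 kJ:

76.47 kJ


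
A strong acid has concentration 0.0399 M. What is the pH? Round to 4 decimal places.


A strong acid dissociates completely, so [H+] equals the given concentration.
pH = -log10([H+]) = -log10(0.0399)
pH = 1.3990271, rounded to 4 dp:

1.3990


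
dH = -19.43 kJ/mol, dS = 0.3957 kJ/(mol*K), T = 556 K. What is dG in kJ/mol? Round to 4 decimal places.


Gibbs: dG = dH - T*dS (consistent units, dS already in kJ/(mol*K)).
T*dS = 556 * 0.3957 = 220.0092
dG = -19.43 - (220.0092)
dG = -239.4392 kJ/mol, rounded to 4 dp:

-239.4392 kJ/mol


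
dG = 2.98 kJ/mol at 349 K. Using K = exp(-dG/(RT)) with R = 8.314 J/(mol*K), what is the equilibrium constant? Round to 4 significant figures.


dG is in kJ/mol; multiply by 1000 to match R in J/(mol*K).
RT = 8.314 * 349 = 2901.586 J/mol
exponent = -dG*1000 / (RT) = -(2.98*1000) / 2901.586 = -1.02702453
K = exp(-1.02702453)
K = 0.35807081, rounded to 4 significant figures:

0.3581


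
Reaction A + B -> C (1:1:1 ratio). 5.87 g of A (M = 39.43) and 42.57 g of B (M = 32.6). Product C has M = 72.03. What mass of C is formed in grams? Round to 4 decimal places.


Find moles of each reactant; the smaller value is the limiting reagent in a 1:1:1 reaction, so moles_C equals moles of the limiter.
n_A = mass_A / M_A = 5.87 / 39.43 = 0.148871 mol
n_B = mass_B / M_B = 42.57 / 32.6 = 1.305828 mol
Limiting reagent: A (smaller), n_limiting = 0.148871 mol
mass_C = n_limiting * M_C = 0.148871 * 72.03
mass_C = 10.72317813 g, rounded to 4 dp:

10.7232 g


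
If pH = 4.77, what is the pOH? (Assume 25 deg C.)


At 25 deg C, pH + pOH = 14.
pOH = 14 - pH = 14 - 4.77
pOH = 9.23:

9.23


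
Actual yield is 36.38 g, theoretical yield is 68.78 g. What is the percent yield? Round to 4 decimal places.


% yield = 100 * actual / theoretical
% yield = 100 * 36.38 / 68.78
% yield = 52.89328293 %, rounded to 4 dp:

52.8933 %


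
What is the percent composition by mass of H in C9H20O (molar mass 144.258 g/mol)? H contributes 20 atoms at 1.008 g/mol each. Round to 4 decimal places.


pct = 100 * (n_elem * M_elem) / M_total
mass_contribution = 20 * 1.008 = 20.16 g/mol
pct = 100 * 20.16 / 144.258
pct = 13.97496153 %, rounded to 4 dp:

13.9750 %


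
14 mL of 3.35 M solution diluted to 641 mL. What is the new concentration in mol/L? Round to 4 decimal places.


Dilution: M1*V1 = M2*V2, solve for M2.
M2 = M1*V1 / V2
M2 = 3.35 * 14 / 641
M2 = 46.9 / 641
M2 = 0.07316693 mol/L, rounded to 4 dp:

0.0732 mol/L


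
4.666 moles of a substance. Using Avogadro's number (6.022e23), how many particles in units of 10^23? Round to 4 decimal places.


N = n * NA, then divide by 1e23 for the requested units.
N / 1e23 = n * 6.022
N / 1e23 = 4.666 * 6.022
N / 1e23 = 28.098652, rounded to 4 dp:

28.0987


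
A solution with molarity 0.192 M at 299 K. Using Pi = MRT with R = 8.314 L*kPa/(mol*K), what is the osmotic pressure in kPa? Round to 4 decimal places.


Osmotic pressure (van't Hoff): Pi = M*R*T.
RT = 8.314 * 299 = 2485.886
Pi = 0.192 * 2485.886
Pi = 477.290112 kPa, rounded to 4 dp:

477.2901 kPa


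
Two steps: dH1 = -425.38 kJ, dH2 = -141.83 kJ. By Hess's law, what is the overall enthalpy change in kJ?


Hess's law: enthalpy is a state function, so add the step enthalpies.
dH_total = dH1 + dH2 = -425.38 + (-141.83)
dH_total = -567.21 kJ:

-567.21 kJ


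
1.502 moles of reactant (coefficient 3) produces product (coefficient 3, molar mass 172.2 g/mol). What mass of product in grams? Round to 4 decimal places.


Use the coefficient ratio to convert reactant moles to product moles, then multiply by the product's molar mass.
moles_P = moles_R * (coeff_P / coeff_R) = 1.502 * (3/3) = 1.502
mass_P = moles_P * M_P = 1.502 * 172.2
mass_P = 258.6444 g, rounded to 4 dp:

258.6444 g


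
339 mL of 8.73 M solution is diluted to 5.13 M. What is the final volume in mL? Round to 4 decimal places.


Dilution: M1*V1 = M2*V2, solve for V2.
V2 = M1*V1 / M2
V2 = 8.73 * 339 / 5.13
V2 = 2959.47 / 5.13
V2 = 576.89473684 mL, rounded to 4 dp:

576.8947 mL


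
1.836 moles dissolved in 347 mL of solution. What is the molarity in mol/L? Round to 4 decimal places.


Convert volume to liters: V_L = V_mL / 1000.
V_L = 347 / 1000 = 0.347 L
M = n / V_L = 1.836 / 0.347
M = 5.29106628 mol/L, rounded to 4 dp:

5.2911 mol/L


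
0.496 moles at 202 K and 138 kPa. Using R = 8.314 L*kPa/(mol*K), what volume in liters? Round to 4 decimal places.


PV = nRT, solve for V = nRT / P.
nRT = 0.496 * 8.314 * 202 = 832.9963
V = 832.9963 / 138
V = 6.03620507 L, rounded to 4 dp:

6.0362 L


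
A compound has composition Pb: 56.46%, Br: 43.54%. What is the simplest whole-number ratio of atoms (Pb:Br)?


Assume 100 g of compound, divide each mass% by atomic mass to get moles, then normalize by the smallest to get a raw atom ratio.
Moles per 100 g: Pb: 56.46/207.2 = 0.2725, Br: 43.54/79.904 = 0.5449
Raw ratio (divide by min = 0.2725): Pb: 1.0, Br: 2.0
Multiply by 1 to clear fractions: Pb: 1.0 ~= 1, Br: 2.0 ~= 2
Reduce by GCD to get the simplest whole-number ratio:

1:2


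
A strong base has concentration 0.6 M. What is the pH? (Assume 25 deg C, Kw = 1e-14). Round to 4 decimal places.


A strong base dissociates completely, so [OH-] equals the given concentration.
pOH = -log10([OH-]) = -log10(0.6) = 0.221849
pH = 14 - pOH = 14 - 0.221849
pH = 13.778151, rounded to 4 dp:

13.7782


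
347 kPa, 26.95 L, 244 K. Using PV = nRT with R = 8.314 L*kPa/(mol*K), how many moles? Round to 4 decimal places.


PV = nRT, solve for n = PV / (RT).
PV = 347 * 26.95 = 9351.65
RT = 8.314 * 244 = 2028.616
n = 9351.65 / 2028.616
n = 4.60986702 mol, rounded to 4 dp:

4.6099 mol


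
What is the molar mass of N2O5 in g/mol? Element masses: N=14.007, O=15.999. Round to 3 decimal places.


M = sum(count * atomic_mass) over atoms.
M = 2*14.007 + 5*15.999
M = 28.014 + 79.995
M = 108.009 g/mol, rounded to 3 dp:

108.009 g/mol


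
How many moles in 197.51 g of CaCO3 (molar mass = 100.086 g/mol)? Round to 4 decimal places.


n = mass / M
n = 197.51 / 100.086
n = 1.97340287 mol, rounded to 4 dp:

1.9734 mol


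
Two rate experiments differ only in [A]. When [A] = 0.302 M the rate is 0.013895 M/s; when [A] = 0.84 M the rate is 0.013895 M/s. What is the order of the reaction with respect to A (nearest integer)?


Rate is proportional to [A]^n, so rate2/rate1 = ([A]2/[A]1)^n. Take logs to solve for n.
rate2/rate1 = 0.013895 / 0.013895 = 1.0
[A]2/[A]1 = 0.84 / 0.302 = 2.7815
n = ln(1.0) / ln(2.7815) = 0.0
Nearest integer order:

0


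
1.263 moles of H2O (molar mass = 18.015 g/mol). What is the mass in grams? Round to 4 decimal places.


mass = n * M
mass = 1.263 * 18.015
mass = 22.752945 g, rounded to 4 dp:

22.7529 g


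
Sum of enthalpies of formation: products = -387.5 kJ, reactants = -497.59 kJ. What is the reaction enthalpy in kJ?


dH_rxn = sum(dH_f products) - sum(dH_f reactants)
dH_rxn = -387.5 - (-497.59)
dH_rxn = 110.09 kJ:

110.09 kJ


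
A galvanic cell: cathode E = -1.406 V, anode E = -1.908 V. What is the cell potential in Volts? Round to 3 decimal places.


Standard cell potential: E_cell = E_cathode - E_anode.
E_cell = -1.406 - (-1.908)
E_cell = 0.502 V, rounded to 3 dp:

0.502 V


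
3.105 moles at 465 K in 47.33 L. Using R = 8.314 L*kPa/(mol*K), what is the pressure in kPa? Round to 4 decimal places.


PV = nRT, solve for P = nRT / V.
nRT = 3.105 * 8.314 * 465 = 12003.961
P = 12003.961 / 47.33
P = 253.62267061 kPa, rounded to 4 dp:

253.6227 kPa


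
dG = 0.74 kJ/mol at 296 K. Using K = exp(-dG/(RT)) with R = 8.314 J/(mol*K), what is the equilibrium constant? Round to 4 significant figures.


dG is in kJ/mol; multiply by 1000 to match R in J/(mol*K).
RT = 8.314 * 296 = 2460.944 J/mol
exponent = -dG*1000 / (RT) = -(0.74*1000) / 2460.944 = -0.30069762
K = exp(-0.30069762)
K = 0.74030159, rounded to 4 significant figures:

0.7403


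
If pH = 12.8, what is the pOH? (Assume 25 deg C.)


At 25 deg C, pH + pOH = 14.
pOH = 14 - pH = 14 - 12.8
pOH = 1.2:

1.20


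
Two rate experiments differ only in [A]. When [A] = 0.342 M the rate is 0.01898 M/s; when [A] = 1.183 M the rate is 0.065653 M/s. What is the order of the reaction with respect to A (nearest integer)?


Rate is proportional to [A]^n, so rate2/rate1 = ([A]2/[A]1)^n. Take logs to solve for n.
rate2/rate1 = 0.065653 / 0.01898 = 3.4591
[A]2/[A]1 = 1.183 / 0.342 = 3.4591
n = ln(3.4591) / ln(3.4591) = 1.0
Nearest integer order:

1


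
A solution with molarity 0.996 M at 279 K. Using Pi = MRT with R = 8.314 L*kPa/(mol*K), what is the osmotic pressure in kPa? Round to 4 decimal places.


Osmotic pressure (van't Hoff): Pi = M*R*T.
RT = 8.314 * 279 = 2319.606
Pi = 0.996 * 2319.606
Pi = 2310.327576 kPa, rounded to 4 dp:

2310.3276 kPa


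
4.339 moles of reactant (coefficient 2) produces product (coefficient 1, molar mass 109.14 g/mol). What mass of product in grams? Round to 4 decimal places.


Use the coefficient ratio to convert reactant moles to product moles, then multiply by the product's molar mass.
moles_P = moles_R * (coeff_P / coeff_R) = 4.339 * (1/2) = 2.1695
mass_P = moles_P * M_P = 2.1695 * 109.14
mass_P = 236.77923 g, rounded to 4 dp:

236.7792 g


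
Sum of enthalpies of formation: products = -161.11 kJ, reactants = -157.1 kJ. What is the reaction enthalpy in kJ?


dH_rxn = sum(dH_f products) - sum(dH_f reactants)
dH_rxn = -161.11 - (-157.1)
dH_rxn = -4.01 kJ:

-4.01 kJ


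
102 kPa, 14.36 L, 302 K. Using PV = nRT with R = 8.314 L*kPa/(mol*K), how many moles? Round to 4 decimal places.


PV = nRT, solve for n = PV / (RT).
PV = 102 * 14.36 = 1464.72
RT = 8.314 * 302 = 2510.828
n = 1464.72 / 2510.828
n = 0.58336135 mol, rounded to 4 dp:

0.5834 mol


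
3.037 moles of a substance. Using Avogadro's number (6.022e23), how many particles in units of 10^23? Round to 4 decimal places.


N = n * NA, then divide by 1e23 for the requested units.
N / 1e23 = n * 6.022
N / 1e23 = 3.037 * 6.022
N / 1e23 = 18.288814, rounded to 4 dp:

18.2888


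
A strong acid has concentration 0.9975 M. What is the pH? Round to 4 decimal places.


A strong acid dissociates completely, so [H+] equals the given concentration.
pH = -log10([H+]) = -log10(0.9975)
pH = 0.0010871, rounded to 4 dp:

0.0011


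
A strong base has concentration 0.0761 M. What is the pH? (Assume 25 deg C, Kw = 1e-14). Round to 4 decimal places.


A strong base dissociates completely, so [OH-] equals the given concentration.
pOH = -log10([OH-]) = -log10(0.0761) = 1.118615
pH = 14 - pOH = 14 - 1.118615
pH = 12.881385, rounded to 4 dp:

12.8814


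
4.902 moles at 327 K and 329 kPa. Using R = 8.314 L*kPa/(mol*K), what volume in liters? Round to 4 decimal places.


PV = nRT, solve for V = nRT / P.
nRT = 4.902 * 8.314 * 327 = 13326.9596
V = 13326.9596 / 329
V = 40.50747599 L, rounded to 4 dp:

40.5075 L


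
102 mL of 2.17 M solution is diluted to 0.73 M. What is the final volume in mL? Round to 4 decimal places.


Dilution: M1*V1 = M2*V2, solve for V2.
V2 = M1*V1 / M2
V2 = 2.17 * 102 / 0.73
V2 = 221.34 / 0.73
V2 = 303.20547945 mL, rounded to 4 dp:

303.2055 mL
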